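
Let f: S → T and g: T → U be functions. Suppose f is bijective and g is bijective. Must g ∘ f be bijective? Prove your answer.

Injectivity: if g(f(x_1)) = g(f(x_2)) then f(x_1) = f(x_2) (g injective) so x_1 = x_2 (f injective).
Surjectivity: for c ∈ U pick b with g(b) = c, then a with f(a) = b; then (g ∘ f)(a) = c.
Thus g ∘ f is bijective.

bijective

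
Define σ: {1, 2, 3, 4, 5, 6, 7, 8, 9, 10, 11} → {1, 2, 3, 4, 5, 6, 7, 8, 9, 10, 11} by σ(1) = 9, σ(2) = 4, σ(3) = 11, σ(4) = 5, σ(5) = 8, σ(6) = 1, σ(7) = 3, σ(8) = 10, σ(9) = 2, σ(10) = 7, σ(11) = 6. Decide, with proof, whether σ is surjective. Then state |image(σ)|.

Every element of the codomain has a preimage: 1 = σ(6), 2 = σ(9), 3 = σ(7), 4 = σ(2), 5 = σ(4), 6 = σ(11), 7 = σ(10), 8 = σ(5), 9 = σ(1), 10 = σ(8), 11 = σ(3).
Thus σ is surjective.
The image of σ is {1, 2, 3, 4, 5, 6, 7, 8, 9, 10, 11}, which has 11 elements.

11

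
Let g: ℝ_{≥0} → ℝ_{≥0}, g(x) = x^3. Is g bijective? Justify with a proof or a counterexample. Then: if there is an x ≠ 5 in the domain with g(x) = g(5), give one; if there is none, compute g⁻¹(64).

On ℝ_{≥0}, x ↦ x^3 is strictly increasing (injective) and for any y ∈ ℝ_{≥0} the 3rd root y^{1/3} lies in ℝ_{≥0} (surjective). So g is bijective.
Since x ↦ x^3 is strictly increasing on ℝ_{≥0}, it is injective there, so no x ≠ 5 in the domain has g(x) = g(5). We therefore compute g⁻¹(64) = 64^{1/3} = 4 (indeed 4^3 = 64).

4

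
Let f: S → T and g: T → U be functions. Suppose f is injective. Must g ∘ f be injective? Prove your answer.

No. Take S = T = U = {0, 1}, f = identity (injective), and g(x) = 0 for every x.
Then (g ∘ f)(0) = 0 = (g ∘ f)(1) with 0 ≠ 1, so g ∘ f is not injective.

not injective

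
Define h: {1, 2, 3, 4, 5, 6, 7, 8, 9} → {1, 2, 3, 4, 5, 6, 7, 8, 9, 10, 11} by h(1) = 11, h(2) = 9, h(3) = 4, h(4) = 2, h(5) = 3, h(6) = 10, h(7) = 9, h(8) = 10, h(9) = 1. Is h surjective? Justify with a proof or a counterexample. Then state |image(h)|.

7

No element maps to 5, so h is not surjective.
The image of h is {1, 2, 3, 4, 9, 10, 11}, which has 7 elements.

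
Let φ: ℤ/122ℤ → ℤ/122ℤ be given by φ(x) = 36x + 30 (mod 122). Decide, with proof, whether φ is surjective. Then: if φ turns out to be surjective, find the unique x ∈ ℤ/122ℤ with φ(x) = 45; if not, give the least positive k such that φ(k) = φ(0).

61

Since gcd(36, 122) = 2, we have 36x ≡ 0 (mod 2) for all x, so φ(x) ≡ 0 (mod 2).
But 1 ≢ 0 (mod 2), so 1 ∈ ℤ/122ℤ has no preimage. Hence φ is not surjective.
Since φ is not surjective, we find the least positive k with φ(k) = φ(0): this means 36k ≡ 0 (mod 122), i.e. 122 ∣ 36k. Since gcd(36, 122) = 2, dividing through by 2 this holds exactly when 61 ∣ 18k, and as gcd(18, 61) = 1, exactly when 61 ∣ k.
The smallest positive such k is 61.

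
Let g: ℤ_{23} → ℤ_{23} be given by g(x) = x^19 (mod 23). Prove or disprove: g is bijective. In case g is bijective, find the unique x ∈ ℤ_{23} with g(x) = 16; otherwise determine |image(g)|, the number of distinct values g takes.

18

Since 23 is prime, the nonzero elements of ℤ_{23} form a cyclic group of order 22.
As gcd(19, 22) = 1, raising to the 19th power is a bijection on this group: if x_1^19 ≡ x_2^19 then (x_1x_2^{−1})^19 = 1, and the only element of order dividing gcd(19, 22) = 1 is 1, so x_1 = x_2.
With g(0) = 0 this makes g injective on all of ℤ_{23}, hence bijective (finite equal-size domain and codomain). In particular g is bijective.
Since g is bijective, we find the preimage of 16. The inverse of x ↦ x^19 on (ℤ_{23})^× is x ↦ x^7, because 19·7 = 133 = 6·22 + 1 ≡ 1 (mod 22) and x^{22} = 1 for x ≠ 0 (Fermat). So g⁻¹(16) = 16^7 mod 23.
Repeated squaring mod 23: 16^1 ≡ 16, 16^2 ≡ 16² = 256 ≡ 3, 16^4 ≡ 3² = 9. Since 7 = 4 + 2 + 1, 16^7 ≡ 9·3·16: 9·3 = 27 ≡ 4, then 4·16 = 64 ≡ 18. So 16^7 ≡ 18 (mod 23).
Hence g⁻¹(16) = 18.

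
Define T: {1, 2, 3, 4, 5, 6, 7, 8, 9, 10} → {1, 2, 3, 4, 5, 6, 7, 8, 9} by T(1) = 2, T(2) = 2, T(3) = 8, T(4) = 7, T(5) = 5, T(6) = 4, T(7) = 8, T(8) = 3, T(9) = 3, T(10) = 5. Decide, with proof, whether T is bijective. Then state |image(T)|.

T(1) = 2 = T(2) with 1 ≠ 2, so T is not injective, hence not bijective.
The image of T is {2, 3, 4, 5, 7, 8}, which has 6 elements.

6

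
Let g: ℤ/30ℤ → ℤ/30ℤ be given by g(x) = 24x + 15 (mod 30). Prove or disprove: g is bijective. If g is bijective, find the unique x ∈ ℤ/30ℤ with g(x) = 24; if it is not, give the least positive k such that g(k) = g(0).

5

We have gcd(24, 30) = 6 > 1. Taking u = 0 and v = 5: g(0) = 15 and g(5) = 24·5 + 15 = 135 ≡ 15 (mod 30).
So g(0) = g(5) while 0 ≠ 5, so g is not injective, hence not bijective.
Since g is not bijective, we find the least positive k with g(k) = g(0): this means 24k ≡ 0 (mod 30), i.e. 30 ∣ 24k. Since gcd(24, 30) = 6, dividing through by 6 this holds exactly when 5 ∣ 4k, and as gcd(4, 5) = 1, exactly when 5 ∣ k.
The smallest positive such k is 5.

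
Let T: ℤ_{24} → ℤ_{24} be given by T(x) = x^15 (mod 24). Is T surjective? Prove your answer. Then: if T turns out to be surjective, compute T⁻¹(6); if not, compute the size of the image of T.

T(0) = 0^15 = 0.
T(6): Repeated squaring mod 24: 6^1 ≡ 6, 6^2 ≡ 6² = 36 ≡ 12, 6^4 ≡ 12² = 144 ≡ 0, 6^8 ≡ 0² = 0. Since 15 = 8 + 4 + 2 + 1, 6^15 ≡ 0·0·12·6: 0·0 = 0, then 0·12 = 0, then 0·6 = 0. So 6^15 ≡ 0 (mod 24).
So T(0) = T(6) = 0 while 0 ≠ 6, thus T is not injective.
A non-injective map from the 24-element set ℤ_{24} to itself takes at most 23 distinct values, so it cannot be surjective. Thus T is not surjective.
Since T is not surjective, we determine |image(T)|. Computing x^15 mod 24 for each x (by repeated squaring, reducing mod 24 at every step), the values T(0), T(1), …, T(23) are: 0, 1, 8, 3, 16, 5, 0, 7, 8, 9, 16, 11, 0, 13, 8, 15, 16, 17, 0, 19, 8, 21, 16, 23.
The distinct values are {0, 1, 3, 5, 7, 8, 9, 11, 13, 15, 16, 17, 19, 21, 23}; there are 15 of them.

15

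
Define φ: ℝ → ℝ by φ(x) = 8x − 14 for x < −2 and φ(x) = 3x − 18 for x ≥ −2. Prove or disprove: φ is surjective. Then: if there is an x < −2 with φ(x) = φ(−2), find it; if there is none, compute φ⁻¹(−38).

Both pieces are strictly increasing (slopes 8 and 3), so each is injective on its own interval.
The left piece maps (−∞, −2) onto (−∞, −30); the right piece maps [−2, ∞) onto [−24, ∞).
The union (−∞, −30) ∪ [−24, ∞) omits the interval between −30 and −24; in particular −30 has no preimage. So φ is not surjective.
Because the two images are disjoint, no x < −2 has φ(x) = φ(−2), so we compute φ⁻¹(−38): −38 lies in (−∞, −30), so solve 8x − 14 = −38: x = (−38 + 14)/8 = −3.

-3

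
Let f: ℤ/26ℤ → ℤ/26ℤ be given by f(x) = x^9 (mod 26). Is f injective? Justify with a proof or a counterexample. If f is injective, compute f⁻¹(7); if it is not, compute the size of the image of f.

10

f(1) = 1^9 = 1.
f(3): Repeated squaring mod 26: 3^1 ≡ 3, 3^2 ≡ 3² = 9, 3^4 ≡ 9² = 81 ≡ 3, 3^8 ≡ 3² = 9. Since 9 = 8 + 1, 3^9 ≡ 9·3: 9·3 = 27 ≡ 1. So 3^9 ≡ 1 (mod 26).
So f(1) = f(3) = 1 while 1 ≠ 3, thus f is not injective.
Since f is not injective, we determine |image(f)|. Computing x^9 mod 26 for each x (by repeated squaring, reducing mod 26 at every step), the values f(0), f(1), …, f(25) are: 0, 1, 18, 1, 12, 5, 18, 21, 8, 1, 12, 21, 12, 13, 14, 5, 14, 25, 18, 5, 8, 21, 14, 25, 8, 25.
The distinct values are {0, 1, 5, 8, 12, 13, 14, 18, 21, 25}; there are 10 of them.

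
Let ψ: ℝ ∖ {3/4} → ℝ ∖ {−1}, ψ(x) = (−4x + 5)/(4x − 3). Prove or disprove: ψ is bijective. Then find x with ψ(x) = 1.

Suppose ψ(u) = ψ(v). Cross-multiplying: (−4u + 5)(4v − 3) = (−4v + 5)(4u − 3).
Expanding both sides and cancelling the symmetric terms leaves −8·(u − v) = 0. Since −8 ≠ 0, u = v. Therefore ψ is injective.
For any y ≠ −1, solving y(4x − 3) = −4x + 5 for x gives a well-defined x ≠ 3/4. So ψ is surjective.
So ψ is bijective.
Solving ψ(x) = 1: cross-multiplying gives −4x + 5 = 1(4x − 3), which rearranges to −8x = −8, so x = 1.

1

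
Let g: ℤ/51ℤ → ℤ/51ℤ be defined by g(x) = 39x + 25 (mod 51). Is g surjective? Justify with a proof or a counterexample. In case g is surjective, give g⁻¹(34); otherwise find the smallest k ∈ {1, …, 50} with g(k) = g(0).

Since gcd(39, 51) = 3, we have 39x ≡ 0 (mod 3) for all x, so g(x) ≡ 1 (mod 3).
But 0 ≢ 1 (mod 3), so 0 ∈ ℤ/51ℤ has no preimage. Therefore g is not surjective.
Since g is not surjective, we find the least positive k with g(k) = g(0): this means 39k ≡ 0 (mod 51), i.e. 51 ∣ 39k. Since gcd(39, 51) = 3, dividing through by 3 this holds exactly when 17 ∣ 13k, and as gcd(13, 17) = 1, exactly when 17 ∣ k.
The smallest positive such k is 17.

17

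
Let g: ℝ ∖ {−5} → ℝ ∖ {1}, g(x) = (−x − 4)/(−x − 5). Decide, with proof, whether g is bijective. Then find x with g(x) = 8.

-36/7

Suppose g(x_1) = g(x_2). Cross-multiplying: (−x_1 − 4)(−x_2 − 5) = (−x_2 − 4)(−x_1 − 5).
Expanding both sides and cancelling the symmetric terms leaves 1·(x_1 − x_2) = 0. Since 1 ≠ 0, x_1 = x_2. So g is injective.
For any y ≠ 1, solving y(−x − 5) = −x − 4 for x gives a well-defined x ≠ −5. So g is surjective.
Thus g is bijective.
Solving g(x) = 8: cross-multiplying gives −x − 4 = 8(−x − 5), which rearranges to 7x = −36, so x = −36/7.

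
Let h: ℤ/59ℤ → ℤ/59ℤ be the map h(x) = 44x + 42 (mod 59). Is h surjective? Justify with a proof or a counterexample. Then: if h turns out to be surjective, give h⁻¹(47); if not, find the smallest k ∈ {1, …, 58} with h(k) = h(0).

Recall that surjectivity means every element of the codomain has a preimage under h.
Since gcd(44, 59) = 1, 44 is invertible modulo 59. Euclid's algorithm: 59 = 1·44 + 15, 44 = 2·15 + 14, 15 = 1·14 + 1; back-substituting gives 1 = 55·44 − 41·59, so 44⁻¹ ≡ 55 (mod 59).
For any y ∈ ℤ/59ℤ, x = 55(y − 42) mod 59 satisfies h(x) = 44·55(y − 42) + 42 ≡ y (since 44·55 ≡ 1 mod 59). So every y has a preimage.
Therefore h is surjective.
Since h is surjective, we find h⁻¹(47): we need 44x ≡ 47 − 42 ≡ 5 (mod 59). Using 44⁻¹ = 55: x ≡ 55·5 = 275 = 4·59 + 39, so x = 39.
Check: h(39) = 44·39 + 42 = 1758 = 29·59 + 47 ≡ 47 (mod 59).

39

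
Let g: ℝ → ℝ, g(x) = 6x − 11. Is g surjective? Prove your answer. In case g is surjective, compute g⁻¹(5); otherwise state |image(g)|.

For any y ∈ ℝ, x = (y + 11)/6 satisfies g(x) = y.
Thus g is surjective.
Since g is surjective, we compute g⁻¹(5) = (5 + 11)/6 = 8/3.

8/3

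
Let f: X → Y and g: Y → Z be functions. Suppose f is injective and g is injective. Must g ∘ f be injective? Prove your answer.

Suppose (g ∘ f)(s) = (g ∘ f)(t), i.e. g(f(s)) = g(f(t)).
Since g is injective, f(s) = f(t). Since f is injective, s = t. Thus g ∘ f is injective.

injective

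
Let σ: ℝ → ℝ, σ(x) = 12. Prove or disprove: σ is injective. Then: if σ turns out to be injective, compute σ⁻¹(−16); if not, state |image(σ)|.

1

Recall that σ is injective when σ(x_1) = σ(x_2) forces x_1 = x_2.
σ(0) = 12 = σ(1) with 0 ≠ 1, so σ is not injective.
Since σ is not injective, we state |image(σ)|: the image of σ is {12}, which has 1 element.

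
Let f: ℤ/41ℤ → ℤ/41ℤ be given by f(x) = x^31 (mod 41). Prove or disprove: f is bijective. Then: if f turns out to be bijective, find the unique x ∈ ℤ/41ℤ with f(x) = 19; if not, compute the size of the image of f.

7

Since 41 is prime, the nonzero elements of ℤ/41ℤ form a cyclic group of order 40.
As gcd(31, 40) = 1, raising to the 31st power is a bijection on this group: if x_1^31 ≡ x_2^31 then (x_1x_2^{−1})^31 = 1, and the only element of order dividing gcd(31, 40) = 1 is 1, so x_1 = x_2.
With f(0) = 0 this makes f injective on all of ℤ/41ℤ, hence bijective (finite equal-size domain and codomain). In particular f is bijective.
Since f is bijective, we find the preimage of 19. The inverse of x ↦ x^31 on (ℤ/41ℤ)^× is x ↦ x^31, because 31·31 = 961 = 24·40 + 1 ≡ 1 (mod 40) and x^{40} = 1 for x ≠ 0 (Fermat). So f⁻¹(19) = 19^31 mod 41.
Repeated squaring mod 41: 19^1 ≡ 19, 19^2 ≡ 19² = 361 ≡ 33, 19^4 ≡ 33² = 1089 ≡ 23, 19^8 ≡ 23² = 529 ≡ 37, 19^16 ≡ 37² = 1369 ≡ 16. Since 31 = 16 + 8 + 4 + 2 + 1, 19^31 ≡ 16·37·23·33·19: 16·37 = 592 ≡ 18, then 18·23 = 414 ≡ 4, then 4·33 = 132 ≡ 9, then 9·19 = 171 ≡ 7. So 19^31 ≡ 7 (mod 41).
Hence f⁻¹(19) = 7.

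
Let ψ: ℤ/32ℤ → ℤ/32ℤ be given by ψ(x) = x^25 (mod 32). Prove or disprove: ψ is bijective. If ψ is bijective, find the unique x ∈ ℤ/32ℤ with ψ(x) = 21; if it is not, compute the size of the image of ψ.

ψ(0) = 0^25 = 0.
ψ(2): Repeated squaring mod 32: 2^1 ≡ 2, 2^2 ≡ 2² = 4, 2^4 ≡ 4² = 16, 2^8 ≡ 16² = 256 ≡ 0, 2^16 ≡ 0² = 0. Since 25 = 16 + 8 + 1, 2^25 ≡ 0·0·2: 0·0 = 0, then 0·2 = 0. So 2^25 ≡ 0 (mod 32).
So ψ(0) = ψ(2) = 0 while 0 ≠ 2, so ψ is not injective, hence not bijective.
Since ψ is not bijective, we determine |image(ψ)|. Computing x^25 mod 32 for each x (by repeated squaring, reducing mod 32 at every step), the values ψ(0), ψ(1), …, ψ(31) are: 0, 1, 0, 3, 0, 5, 0, 7, 0, 9, 0, 11, 0, 13, 0, 15, 0, 17, 0, 19, 0, 21, 0, 23, 0, 25, 0, 27, 0, 29, 0, 31.
The distinct values are {0, 1, 3, 5, 7, 9, 11, 13, 15, 17, 19, 21, 23, 25, 27, 29, 31}; there are 17 of them.

17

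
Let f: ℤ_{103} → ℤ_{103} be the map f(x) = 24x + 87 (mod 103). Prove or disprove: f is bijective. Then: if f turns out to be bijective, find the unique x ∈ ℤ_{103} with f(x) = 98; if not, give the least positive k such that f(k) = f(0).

82

Recall that injectivity means: for all a, b in the domain, f(a) = f(b) implies a = b.
If f(a) = f(b), then 24a ≡ 24b (mod 103). Because gcd(24, 103) = 1, we may cancel 24 to get a ≡ b (mod 103).
We now compute 24⁻¹ mod 103 explicitly. Euclid's algorithm: 103 = 4·24 + 7, 24 = 3·7 + 3, 7 = 2·3 + 1; back-substituting gives 1 = 73·24 − 17·103, so 24⁻¹ ≡ 73 (mod 103).
For any y ∈ ℤ_{103}, x = 73(y − 87) mod 103 satisfies f(x) = 24·73(y − 87) + 87 ≡ y (since 24·73 ≡ 1 mod 103). So every y has a preimage.
Therefore f is bijective.
Since f is bijective, we compute f⁻¹(98): solve 24x + 87 ≡ 98 (mod 103), i.e. 24x ≡ 11 (mod 103).
Multiplying by 24⁻¹ = 73 gives x ≡ 73·11 = 803 = 7·103 + 82 ≡ 82 (mod 103).
Check: f(82) = 24·82 + 87 = 2055 = 19·103 + 98 ≡ 98 (mod 103).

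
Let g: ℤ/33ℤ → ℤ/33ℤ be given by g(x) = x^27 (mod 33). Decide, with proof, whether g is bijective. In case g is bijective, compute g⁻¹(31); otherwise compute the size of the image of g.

Computing x^27 mod 33 for each x (by repeated squaring, reducing mod 33 at every step), the values g(0), g(1), …, g(32) are: 0, 1, 29, 9, 16, 14, 30, 28, 2, 15, 10, 11, 12, 7, 20, 27, 25, 8, 6, 13, 26, 21, 22, 23, 18, 31, 5, 3, 19, 17, 24, 4, 32.
Every element of ℤ/33ℤ appears exactly once in this list, so g is a bijection, and in particular bijective.
Since g is bijective, we read off the preimage of 31 from the same table: g(25) = 31, so g⁻¹(31) = 25.

25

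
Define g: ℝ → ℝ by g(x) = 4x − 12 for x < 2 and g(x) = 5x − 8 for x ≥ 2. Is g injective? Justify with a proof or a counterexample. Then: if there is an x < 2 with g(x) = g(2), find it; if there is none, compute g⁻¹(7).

Both pieces are strictly increasing (slopes 4 and 5), so each is injective on its own interval.
The left piece maps (−∞, 2) onto (−∞, −4); the right piece maps [2, ∞) onto [2, ∞).
These images are disjoint, so no value is attained by both pieces. Hence g is injective.
Because the two images are disjoint, no x < 2 has g(x) = g(2), so we compute g⁻¹(7): 7 lies in [2, ∞), so solve 5x − 8 = 7: x = (7 + 8)/5 = 3.

3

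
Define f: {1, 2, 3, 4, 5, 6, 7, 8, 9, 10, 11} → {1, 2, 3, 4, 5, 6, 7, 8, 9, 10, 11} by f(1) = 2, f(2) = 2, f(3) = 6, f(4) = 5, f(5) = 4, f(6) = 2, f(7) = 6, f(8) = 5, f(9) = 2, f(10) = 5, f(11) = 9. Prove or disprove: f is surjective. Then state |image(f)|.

No element maps to 1, so f is not surjective.
The image of f is {2, 4, 5, 6, 9}, which has 5 elements.

5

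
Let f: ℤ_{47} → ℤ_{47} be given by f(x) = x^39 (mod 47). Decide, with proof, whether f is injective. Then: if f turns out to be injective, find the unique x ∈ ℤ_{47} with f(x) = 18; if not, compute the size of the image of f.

2

Since 47 is prime, the nonzero elements of ℤ_{47} form a cyclic group of order 46.
As gcd(39, 46) = 1, raising to the 39th power is a bijection on this group: if a^39 ≡ b^39 then (ab^{−1})^39 = 1, and the only element of order dividing gcd(39, 46) = 1 is 1, so a = b.
With f(0) = 0 this makes f injective on all of ℤ_{47}, hence bijective (finite equal-size domain and codomain). In particular f is injective.
Since f is injective, we find the preimage of 18. The inverse of x ↦ x^39 on (ℤ_{47})^× is x ↦ x^13, because 39·13 = 507 = 11·46 + 1 ≡ 1 (mod 46) and x^{46} = 1 for x ≠ 0 (Fermat). So f⁻¹(18) = 18^13 mod 47.
Repeated squaring mod 47: 18^1 ≡ 18, 18^2 ≡ 18² = 324 ≡ 42, 18^4 ≡ 42² = 1764 ≡ 25, 18^8 ≡ 25² = 625 ≡ 14. Since 13 = 8 + 4 + 1, 18^13 ≡ 14·25·18: 14·25 = 350 ≡ 21, then 21·18 = 378 ≡ 2. So 18^13 ≡ 2 (mod 47).
Hence f⁻¹(18) = 2.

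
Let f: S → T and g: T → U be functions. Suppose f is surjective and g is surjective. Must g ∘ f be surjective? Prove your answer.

Let c ∈ U. Since g is surjective, there is b ∈ T with g(b) = c. Since f is surjective, there is a ∈ S with f(a) = b.
Then (g ∘ f)(a) = g(b) = c. Therefore g ∘ f is surjective.

surjective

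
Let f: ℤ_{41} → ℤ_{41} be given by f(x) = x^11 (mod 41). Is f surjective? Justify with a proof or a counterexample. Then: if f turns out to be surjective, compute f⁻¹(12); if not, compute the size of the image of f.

Since 41 is prime, the nonzero elements of ℤ_{41} form a cyclic group of order 40.
As gcd(11, 40) = 1, raising to the 11th power is a bijection on this group: if x_1^11 ≡ x_2^11 then (x_1x_2^{−1})^11 = 1, and the only element of order dividing gcd(11, 40) = 1 is 1, so x_1 = x_2.
With f(0) = 0 this makes f injective on all of ℤ_{41}, hence bijective (finite equal-size domain and codomain). In particular f is surjective.
Since f is surjective, we find the preimage of 12. The inverse of x ↦ x^11 on (ℤ_{41})^× is x ↦ x^11, because 11·11 = 121 = 3·40 + 1 ≡ 1 (mod 40) and x^{40} = 1 for x ≠ 0 (Fermat). So f⁻¹(12) = 12^11 mod 41.
Repeated squaring mod 41: 12^1 ≡ 12, 12^2 ≡ 12² = 144 ≡ 21, 12^4 ≡ 21² = 441 ≡ 31, 12^8 ≡ 31² = 961 ≡ 18. Since 11 = 8 + 2 + 1, 12^11 ≡ 18·21·12: 18·21 = 378 ≡ 9, then 9·12 = 108 ≡ 26. So 12^11 ≡ 26 (mod 41).
Hence f⁻¹(12) = 26.

26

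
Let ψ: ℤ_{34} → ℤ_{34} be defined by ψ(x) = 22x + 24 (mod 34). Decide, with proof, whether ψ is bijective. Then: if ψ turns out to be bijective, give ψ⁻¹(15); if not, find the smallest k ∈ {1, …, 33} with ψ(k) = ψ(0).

17

We have gcd(22, 34) = 2 > 1. Taking s = 0 and t = 17: ψ(0) = 24 and ψ(17) = 22·17 + 24 = 398 ≡ 24 (mod 34).
So ψ(0) = ψ(17) while 0 ≠ 17, hence ψ is not injective, hence not bijective.
Since ψ is not bijective, we find the least positive k with ψ(k) = ψ(0): this means 22k ≡ 0 (mod 34), i.e. 34 ∣ 22k. Since gcd(22, 34) = 2, dividing through by 2 this holds exactly when 17 ∣ 11k, and as gcd(11, 17) = 1, exactly when 17 ∣ k.
The smallest positive such k is 17.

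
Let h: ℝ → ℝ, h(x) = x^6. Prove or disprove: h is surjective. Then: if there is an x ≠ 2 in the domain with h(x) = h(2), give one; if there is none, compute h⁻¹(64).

-2

Since 6 is even, x^6 ≥ 0 for all x ∈ ℝ, so −1 ∈ ℝ has no preimage. Hence h is not surjective.
For the follow-up, such an x exists: taking x = −2 ∈ ℝ gives h(−2) = 64 = h(2) with −2 ≠ 2.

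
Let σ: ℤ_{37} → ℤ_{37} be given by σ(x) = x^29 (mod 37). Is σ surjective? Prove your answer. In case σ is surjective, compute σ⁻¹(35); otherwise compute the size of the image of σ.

Since 37 is prime, the nonzero elements of ℤ_{37} form a cyclic group of order 36.
As gcd(29, 36) = 1, raising to the 29th power is a bijection on this group: if a^29 ≡ b^29 then (ab^{−1})^29 = 1, and the only element of order dividing gcd(29, 36) = 1 is 1, so a = b.
With σ(0) = 0 this makes σ injective on all of ℤ_{37}, hence bijective (finite equal-size domain and codomain). In particular σ is surjective.
Since σ is surjective, we find the preimage of 35. The inverse of x ↦ x^29 on (ℤ_{37})^× is x ↦ x^5, because 29·5 = 145 = 4·36 + 1 ≡ 1 (mod 36) and x^{36} = 1 for x ≠ 0 (Fermat). So σ⁻¹(35) = 35^5 mod 37.
Repeated squaring mod 37: 35^1 ≡ 35, 35^2 ≡ 35² = 1225 ≡ 4, 35^4 ≡ 4² = 16. Since 5 = 4 + 1, 35^5 ≡ 16·35: 16·35 = 560 ≡ 5. So 35^5 ≡ 5 (mod 37).
Hence σ⁻¹(35) = 5.

5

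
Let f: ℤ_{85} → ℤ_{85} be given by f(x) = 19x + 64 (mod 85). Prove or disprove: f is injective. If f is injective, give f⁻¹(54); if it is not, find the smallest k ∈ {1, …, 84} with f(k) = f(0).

80

By definition, f is injective when f(a) = f(b) forces a = b.
Suppose f(a) = f(b) in ℤ_{85}. Then 19a + 64 ≡ 19b + 64 (mod 85), therefore 19(a − b) ≡ 0 (mod 85).
Since gcd(19, 85) = 1, 19 is invertible modulo 85, therefore a − b ≡ 0 (mod 85), i.e. a = b.
Hence f is injective.
We now compute 19⁻¹ mod 85 explicitly. Euclid's algorithm: 85 = 4·19 + 9, 19 = 2·9 + 1; back-substituting gives 1 = 9·19 − 2·85, so 19⁻¹ ≡ 9 (mod 85).
Since f is injective, we find f⁻¹(54): we need 19x ≡ 54 − 64 ≡ 75 (mod 85). Using 19⁻¹ = 9: x ≡ 9·75 = 675 = 7·85 + 80, so x = 80.
Check: f(80) = 19·80 + 64 = 1584 = 18·85 + 54 ≡ 54 (mod 85).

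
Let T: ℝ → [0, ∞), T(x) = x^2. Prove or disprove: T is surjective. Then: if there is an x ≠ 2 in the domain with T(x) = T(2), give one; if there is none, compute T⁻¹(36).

For any y ∈ [0, ∞), x = y^{1/2} ∈ ℝ satisfies x^2 = y, so T is surjective.
For the follow-up, such an x exists: taking x = −2 ∈ ℝ gives T(−2) = 4 = T(2) with −2 ≠ 2.

-2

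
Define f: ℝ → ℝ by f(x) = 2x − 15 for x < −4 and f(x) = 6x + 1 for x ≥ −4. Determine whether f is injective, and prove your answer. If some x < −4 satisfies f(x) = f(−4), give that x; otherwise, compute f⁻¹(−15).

-8/3

Both pieces are strictly increasing (slopes 2 and 6), so each is injective on its own interval.
The left piece maps (−∞, −4) onto (−∞, −23); the right piece maps [−4, ∞) onto [−23, ∞).
These images are disjoint, so no value is attained by both pieces. Hence f is injective.
Because the two images are disjoint, no x < −4 has f(x) = f(−4), so we compute f⁻¹(−15): −15 lies in [−23, ∞), so solve 6x + 1 = −15: x = (−15 − 1)/6 = −8/3.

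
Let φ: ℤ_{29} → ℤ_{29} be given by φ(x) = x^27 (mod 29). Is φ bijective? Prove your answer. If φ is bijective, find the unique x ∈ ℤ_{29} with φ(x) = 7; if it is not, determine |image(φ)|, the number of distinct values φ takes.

25

Since 29 is prime, the nonzero elements of ℤ_{29} form a cyclic group of order 28.
As gcd(27, 28) = 1, raising to the 27th power is a bijection on this group: if x_1^27 ≡ x_2^27 then (x_1x_2^{−1})^27 = 1, and the only element of order dividing gcd(27, 28) = 1 is 1, so x_1 = x_2.
With φ(0) = 0 this makes φ injective on all of ℤ_{29}, hence bijective (finite equal-size domain and codomain). In particular φ is bijective.
Since φ is bijective, we find the preimage of 7. The inverse of x ↦ x^27 on (ℤ_{29})^× is x ↦ x^27, because 27·27 = 729 = 26·28 + 1 ≡ 1 (mod 28) and x^{28} = 1 for x ≠ 0 (Fermat). So φ⁻¹(7) = 7^27 mod 29.
Repeated squaring mod 29: 7^1 ≡ 7, 7^2 ≡ 7² = 49 ≡ 20, 7^4 ≡ 20² = 400 ≡ 23, 7^8 ≡ 23² = 529 ≡ 7, 7^16 ≡ 7² = 49 ≡ 20. Since 27 = 16 + 8 + 2 + 1, 7^27 ≡ 20·7·20·7: 20·7 = 140 ≡ 24, then 24·20 = 480 ≡ 16, then 16·7 = 112 ≡ 25. So 7^27 ≡ 25 (mod 29).
Hence φ⁻¹(7) = 25.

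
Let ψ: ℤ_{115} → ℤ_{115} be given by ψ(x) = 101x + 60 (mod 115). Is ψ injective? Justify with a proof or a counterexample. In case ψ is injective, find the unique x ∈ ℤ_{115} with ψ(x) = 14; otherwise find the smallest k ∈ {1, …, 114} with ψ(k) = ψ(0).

69

If ψ(u) = ψ(v), then 101u ≡ 101v (mod 115). Because gcd(101, 115) = 1, we may cancel 101 to get u ≡ v (mod 115).
Therefore ψ is injective.
We now compute 101⁻¹ mod 115 explicitly. Euclid's algorithm: 115 = 1·101 + 14, 101 = 7·14 + 3, 14 = 4·3 + 2, 3 = 1·2 + 1; back-substituting gives 1 = 41·101 − 36·115, so 101⁻¹ ≡ 41 (mod 115).
Since ψ is injective, we find ψ⁻¹(14): we need 101x ≡ 14 − 60 ≡ 69 (mod 115). Using 101⁻¹ = 41: x ≡ 41·69 = 2829 = 24·115 + 69, so x = 69.
Check: ψ(69) = 101·69 + 60 = 7029 = 61·115 + 14 ≡ 14 (mod 115).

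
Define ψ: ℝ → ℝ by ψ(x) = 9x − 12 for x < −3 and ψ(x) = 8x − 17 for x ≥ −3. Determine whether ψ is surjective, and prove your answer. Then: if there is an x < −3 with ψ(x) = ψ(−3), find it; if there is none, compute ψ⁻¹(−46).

-29/9

Both pieces are strictly increasing (slopes 9 and 8), so each is injective on its own interval.
The left piece maps (−∞, −3) onto (−∞, −39); the right piece maps [−3, ∞) onto [−41, ∞).
The union (−∞, −39) ∪ [−41, ∞) covers ℝ, so ψ is surjective.
For the follow-up: the images overlap, so an x < −3 with ψ(x) = ψ(−3) exists. ψ(−3) = −41; solving 9x − 12 = −41 for x < −3 gives x = (−41 + 12)/9 = −29/9.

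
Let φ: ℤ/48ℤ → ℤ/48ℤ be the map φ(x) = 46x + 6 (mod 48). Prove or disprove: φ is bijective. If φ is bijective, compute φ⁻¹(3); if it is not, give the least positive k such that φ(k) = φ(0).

24

Recall: φ is injective if φ(s) = φ(t) implies s = t.
We have gcd(46, 48) = 2 > 1. Taking s = 0 and t = 24: φ(0) = 6 and φ(24) = 46·24 + 6 = 1110 ≡ 6 (mod 48).
So φ(0) = φ(24) while 0 ≠ 24, therefore φ is not injective, hence not bijective.
Since φ is not bijective, we find the least positive k with φ(k) = φ(0): this means 46k ≡ 0 (mod 48), i.e. 48 ∣ 46k. Since gcd(46, 48) = 2, dividing through by 2 this holds exactly when 24 ∣ 23k, and as gcd(23, 24) = 1, exactly when 24 ∣ k.
The smallest positive such k is 24.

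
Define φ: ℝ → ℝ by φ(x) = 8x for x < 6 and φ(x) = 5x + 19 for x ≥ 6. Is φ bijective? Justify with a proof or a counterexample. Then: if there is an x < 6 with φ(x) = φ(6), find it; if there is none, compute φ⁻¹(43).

Both pieces are strictly increasing (slopes 8 and 5), so each is injective on its own interval.
The left piece maps (−∞, 6) onto (−∞, 48); the right piece maps [6, ∞) onto [49, ∞).
The images leave a gap (48 has no preimage), so φ is not surjective, hence not bijective.
Because the two images are disjoint, no x < 6 has φ(x) = φ(6), so we compute φ⁻¹(43): 43 lies in (−∞, 48), so solve 8x = 43: x = (43 − 0)/8 = 43/8.

43/8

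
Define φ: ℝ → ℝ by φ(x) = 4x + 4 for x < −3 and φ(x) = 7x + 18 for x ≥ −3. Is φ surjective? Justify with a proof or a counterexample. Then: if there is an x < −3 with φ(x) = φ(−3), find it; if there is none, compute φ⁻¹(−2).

-20/7

Both pieces are strictly increasing (slopes 4 and 7), so each is injective on its own interval.
The left piece maps (−∞, −3) onto (−∞, −8); the right piece maps [−3, ∞) onto [−3, ∞).
The union (−∞, −8) ∪ [−3, ∞) omits the interval between −8 and −3; in particular −8 has no preimage. So φ is not surjective.
Because the two images are disjoint, no x < −3 has φ(x) = φ(−3), so we compute φ⁻¹(−2): −2 lies in [−3, ∞), so solve 7x + 18 = −2: x = (−2 − 18)/7 = −20/7.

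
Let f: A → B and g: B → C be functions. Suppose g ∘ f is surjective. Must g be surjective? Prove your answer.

Let c ∈ C. Since g ∘ f is surjective, some a ∈ A has g(f(a)) = c. Then b = f(a) ∈ B satisfies g(b) = c. So g is surjective.

surjective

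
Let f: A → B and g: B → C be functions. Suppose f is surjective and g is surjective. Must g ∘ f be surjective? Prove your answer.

Let c ∈ C. Since g is surjective, there is b ∈ B with g(b) = c. Since f is surjective, there is a ∈ A with f(a) = b.
Then (g ∘ f)(a) = g(b) = c. So g ∘ f is surjective.

surjective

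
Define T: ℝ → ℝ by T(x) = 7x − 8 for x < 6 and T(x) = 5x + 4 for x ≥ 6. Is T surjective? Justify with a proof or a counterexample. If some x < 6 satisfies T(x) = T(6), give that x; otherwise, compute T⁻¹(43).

Both pieces are strictly increasing (slopes 7 and 5), so each is injective on its own interval.
The left piece maps (−∞, 6) onto (−∞, 34); the right piece maps [6, ∞) onto [34, ∞).
These images together cover ℝ, so T is surjective.
Because the two images are disjoint, no x < 6 has T(x) = T(6), so we compute T⁻¹(43): 43 lies in [34, ∞), so solve 5x + 4 = 43: x = (43 − 4)/5 = 39/5.

39/5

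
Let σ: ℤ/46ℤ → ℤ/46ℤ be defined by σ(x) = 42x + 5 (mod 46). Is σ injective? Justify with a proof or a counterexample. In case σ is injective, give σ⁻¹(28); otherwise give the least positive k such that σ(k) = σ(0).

We have gcd(42, 46) = 2 > 1. Taking s = 0 and t = 23: σ(0) = 5 and σ(23) = 42·23 + 5 = 971 ≡ 5 (mod 46).
So σ(0) = σ(23) while 0 ≠ 23, thus σ is not injective.
Since σ is not injective, we find the least positive k with σ(k) = σ(0): this means 42k ≡ 0 (mod 46), i.e. 46 ∣ 42k. Since gcd(42, 46) = 2, dividing through by 2 this holds exactly when 23 ∣ 21k, and as gcd(21, 23) = 1, exactly when 23 ∣ k.
The smallest positive such k is 23.

23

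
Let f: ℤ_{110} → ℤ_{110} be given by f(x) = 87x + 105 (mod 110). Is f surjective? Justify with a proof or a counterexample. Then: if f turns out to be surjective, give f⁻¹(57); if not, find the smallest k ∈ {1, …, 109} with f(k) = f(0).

26

Since gcd(87, 110) = 1, 87 is invertible modulo 110. Euclid's algorithm: 110 = 1·87 + 23, 87 = 3·23 + 18, 23 = 1·18 + 5, 18 = 3·5 + 3, 5 = 1·3 + 2, 3 = 1·2 + 1; back-substituting gives 1 = 43·87 − 34·110, so 87⁻¹ ≡ 43 (mod 110).
Then y ↦ 43(y − 105) is a two-sided inverse to f, so every y ∈ ℤ_{110} has a preimage.
Thus f is surjective.
Since f is surjective, we find f⁻¹(57): we need 87x ≡ 57 − 105 ≡ 62 (mod 110). Using 87⁻¹ = 43: x ≡ 43·62 = 2666 = 24·110 + 26, so x = 26.
Check: f(26) = 87·26 + 105 = 2367 = 21·110 + 57 ≡ 57 (mod 110).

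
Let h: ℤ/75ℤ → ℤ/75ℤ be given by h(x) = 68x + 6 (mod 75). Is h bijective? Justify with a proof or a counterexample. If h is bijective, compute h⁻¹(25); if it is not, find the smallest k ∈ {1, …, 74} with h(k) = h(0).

By definition, injectivity means: for all a, b in the domain, h(a) = h(b) implies a = b.
If h(a) = h(b), then 68a ≡ 68b (mod 75). Because gcd(68, 75) = 1, we may cancel 68 to get a ≡ b (mod 75).
We now compute 68⁻¹ mod 75 explicitly. Euclid's algorithm: 75 = 1·68 + 7, 68 = 9·7 + 5, 7 = 1·5 + 2, 5 = 2·2 + 1; back-substituting gives 1 = 32·68 − 29·75, so 68⁻¹ ≡ 32 (mod 75).
For any y ∈ ℤ/75ℤ, x = 32(y − 6) mod 75 satisfies h(x) = 68·32(y − 6) + 6 ≡ y (since 68·32 ≡ 1 mod 75). So every y has a preimage.
Hence h is bijective.
Since h is bijective, we compute h⁻¹(25): solve 68x + 6 ≡ 25 (mod 75), i.e. 68x ≡ 19 (mod 75).
Multiplying by 68⁻¹ = 32 gives x ≡ 32·19 = 608 = 8·75 + 8 ≡ 8 (mod 75).
Check: h(8) = 68·8 + 6 = 550 = 7·75 + 25 ≡ 25 (mod 75).

8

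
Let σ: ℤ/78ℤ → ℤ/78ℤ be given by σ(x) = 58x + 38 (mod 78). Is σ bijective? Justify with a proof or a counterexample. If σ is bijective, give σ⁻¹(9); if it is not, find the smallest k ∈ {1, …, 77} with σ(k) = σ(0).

39

Recall: σ is injective when σ(u) = σ(v) forces u = v.
We have gcd(58, 78) = 2 > 1. Taking u = 0 and v = 39: σ(0) = 38 and σ(39) = 58·39 + 38 = 2300 ≡ 38 (mod 78).
So σ(0) = σ(39) while 0 ≠ 39, therefore σ is not injective, hence not bijective.
Since σ is not bijective, we find the least positive k with σ(k) = σ(0): this means 58k ≡ 0 (mod 78), i.e. 78 ∣ 58k. Since gcd(58, 78) = 2, dividing through by 2 this holds exactly when 39 ∣ 29k, and as gcd(29, 39) = 1, exactly when 39 ∣ k.
The smallest positive such k is 39.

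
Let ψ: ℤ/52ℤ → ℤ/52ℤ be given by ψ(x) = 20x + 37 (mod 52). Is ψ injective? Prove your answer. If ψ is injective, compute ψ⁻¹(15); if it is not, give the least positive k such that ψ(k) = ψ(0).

13

We have gcd(20, 52) = 4 > 1. Taking x_1 = 0 and x_2 = 13: ψ(0) = 37 and ψ(13) = 20·13 + 37 = 297 ≡ 37 (mod 52).
So ψ(0) = ψ(13) while 0 ≠ 13, so ψ is not injective.
Since ψ is not injective, we find the least positive k with ψ(k) = ψ(0): this means 20k ≡ 0 (mod 52), i.e. 52 ∣ 20k. Since gcd(20, 52) = 4, dividing through by 4 this holds exactly when 13 ∣ 5k, and as gcd(5, 13) = 1, exactly when 13 ∣ k.
The smallest positive such k is 13.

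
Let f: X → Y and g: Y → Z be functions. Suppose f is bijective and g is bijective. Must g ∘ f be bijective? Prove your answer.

Injectivity: if g(f(x_1)) = g(f(x_2)) then f(x_1) = f(x_2) (g injective) so x_1 = x_2 (f injective).
Surjectivity: for c ∈ Z pick b with g(b) = c, then a with f(a) = b; then (g ∘ f)(a) = c.
Hence g ∘ f is bijective.

bijective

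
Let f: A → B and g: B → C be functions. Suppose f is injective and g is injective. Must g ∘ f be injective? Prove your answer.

Suppose (g ∘ f)(x_1) = (g ∘ f)(x_2), i.e. g(f(x_1)) = g(f(x_2)).
Since g is injective, f(x_1) = f(x_2). Since f is injective, x_1 = x_2. Therefore g ∘ f is injective.

injective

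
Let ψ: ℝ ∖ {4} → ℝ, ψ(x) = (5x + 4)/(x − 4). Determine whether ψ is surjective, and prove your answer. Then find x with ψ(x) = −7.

2

If ψ(x) = 5, cross-multiplying gives 1(5x + 4) = 5(x − 4), which simplifies to 4 = −20 — false.  So 5 has no preimage and ψ is not surjective.
Solving ψ(x) = −7: cross-multiplying gives 5x + 4 = −7(x − 4), which rearranges to 12x = 24, so x = 2.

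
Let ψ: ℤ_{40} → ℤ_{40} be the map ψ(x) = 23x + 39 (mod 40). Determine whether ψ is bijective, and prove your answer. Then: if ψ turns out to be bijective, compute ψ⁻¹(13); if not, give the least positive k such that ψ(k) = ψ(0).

18

If ψ(x_1) = ψ(x_2), then 23x_1 ≡ 23x_2 (mod 40). Because gcd(23, 40) = 1, we may cancel 23 to get x_1 ≡ x_2 (mod 40).
We now compute 23⁻¹ mod 40 explicitly. Euclid's algorithm: 40 = 1·23 + 17, 23 = 1·17 + 6, 17 = 2·6 + 5, 6 = 1·5 + 1; back-substituting gives 1 = 7·23 − 4·40, so 23⁻¹ ≡ 7 (mod 40).
For any y ∈ ℤ_{40}, x = 7(y − 39) mod 40 satisfies ψ(x) = 23·7(y − 39) + 39 ≡ y (since 23·7 ≡ 1 mod 40). So every y has a preimage.
So ψ is bijective.
Since ψ is bijective, we compute ψ⁻¹(13): solve 23x + 39 ≡ 13 (mod 40), i.e. 23x ≡ 14 (mod 40).
Multiplying by 23⁻¹ = 7 gives x ≡ 7·14 = 98 = 2·40 + 18 ≡ 18 (mod 40).
Check: ψ(18) = 23·18 + 39 = 453 = 11·40 + 13 ≡ 13 (mod 40).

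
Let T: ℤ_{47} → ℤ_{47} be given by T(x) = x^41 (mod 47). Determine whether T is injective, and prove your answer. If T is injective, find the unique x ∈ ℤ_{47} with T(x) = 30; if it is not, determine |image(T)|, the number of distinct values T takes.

26

Since 47 is prime, the nonzero elements of ℤ_{47} form a cyclic group of order 46.
As gcd(41, 46) = 1, raising to the 41st power is a bijection on this group: if x_1^41 ≡ x_2^41 then (x_1x_2^{−1})^41 = 1, and the only element of order dividing gcd(41, 46) = 1 is 1, so x_1 = x_2.
With T(0) = 0 this makes T injective on all of ℤ_{47}, hence bijective (finite equal-size domain and codomain). In particular T is injective.
Since T is injective, we find the preimage of 30. The inverse of x ↦ x^41 on (ℤ_{47})^× is x ↦ x^9, because 41·9 = 369 = 8·46 + 1 ≡ 1 (mod 46) and x^{46} = 1 for x ≠ 0 (Fermat). So T⁻¹(30) = 30^9 mod 47.
Repeated squaring mod 47: 30^1 ≡ 30, 30^2 ≡ 30² = 900 ≡ 7, 30^4 ≡ 7² = 49 ≡ 2, 30^8 ≡ 2² = 4. Since 9 = 8 + 1, 30^9 ≡ 4·30: 4·30 = 120 ≡ 26. So 30^9 ≡ 26 (mod 47).
Hence T⁻¹(30) = 26.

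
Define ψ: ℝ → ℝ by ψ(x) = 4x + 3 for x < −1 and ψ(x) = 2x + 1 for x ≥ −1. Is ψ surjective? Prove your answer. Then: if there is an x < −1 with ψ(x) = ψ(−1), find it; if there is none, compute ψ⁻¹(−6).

Both pieces are strictly increasing (slopes 4 and 2), so each is injective on its own interval.
The left piece maps (−∞, −1) onto (−∞, −1); the right piece maps [−1, ∞) onto [−1, ∞).
These images together cover ℝ, so ψ is surjective.
Because the two images are disjoint, no x < −1 has ψ(x) = ψ(−1), so we compute ψ⁻¹(−6): −6 lies in (−∞, −1), so solve 4x + 3 = −6: x = (−6 − 3)/4 = −9/4.

-9/4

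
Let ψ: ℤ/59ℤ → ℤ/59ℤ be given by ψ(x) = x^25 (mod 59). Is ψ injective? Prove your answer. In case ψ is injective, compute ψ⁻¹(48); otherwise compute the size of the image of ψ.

57

Since 59 is prime, the nonzero elements of ℤ/59ℤ form a cyclic group of order 58.
As gcd(25, 58) = 1, raising to the 25th power is a bijection on this group: if u^25 ≡ v^25 then (uv^{−1})^25 = 1, and the only element of order dividing gcd(25, 58) = 1 is 1, so u = v.
With ψ(0) = 0 this makes ψ injective on all of ℤ/59ℤ, hence bijective (finite equal-size domain and codomain). In particular ψ is injective.
Since ψ is injective, we find the preimage of 48. The inverse of x ↦ x^25 on (ℤ/59ℤ)^× is x ↦ x^7, because 25·7 = 175 = 3·58 + 1 ≡ 1 (mod 58) and x^{58} = 1 for x ≠ 0 (Fermat). So ψ⁻¹(48) = 48^7 mod 59.
Repeated squaring mod 59: 48^1 ≡ 48, 48^2 ≡ 48² = 2304 ≡ 3, 48^4 ≡ 3² = 9. Since 7 = 4 + 2 + 1, 48^7 ≡ 9·3·48: 9·3 = 27, then 27·48 = 1296 ≡ 57. So 48^7 ≡ 57 (mod 59).
Hence ψ⁻¹(48) = 57.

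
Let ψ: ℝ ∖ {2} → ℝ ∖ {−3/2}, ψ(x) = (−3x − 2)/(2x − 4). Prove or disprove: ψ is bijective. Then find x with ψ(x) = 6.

22/15

Suppose ψ(u) = ψ(v). Cross-multiplying: (−3u − 2)(2v − 4) = (−3v − 2)(2u − 4).
Expanding both sides and cancelling the symmetric terms leaves 16·(u − v) = 0. Since 16 ≠ 0, u = v. So ψ is injective.
For any y ≠ −3/2, solving y(2x − 4) = −3x − 2 for x gives a well-defined x ≠ 2. So ψ is surjective.
Thus ψ is bijective.
Solving ψ(x) = 6: cross-multiplying gives −3x − 2 = 6(2x − 4), which rearranges to −15x = −22, so x = 22/15.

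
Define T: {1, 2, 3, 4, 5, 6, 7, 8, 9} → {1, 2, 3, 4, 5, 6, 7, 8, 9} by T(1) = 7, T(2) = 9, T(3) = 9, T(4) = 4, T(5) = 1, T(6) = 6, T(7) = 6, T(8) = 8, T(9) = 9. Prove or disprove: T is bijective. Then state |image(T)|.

T(2) = 9 = T(3) with 2 ≠ 3, so T is not injective, hence not bijective.
The image of T is {1, 4, 6, 7, 8, 9}, which has 6 elements.

6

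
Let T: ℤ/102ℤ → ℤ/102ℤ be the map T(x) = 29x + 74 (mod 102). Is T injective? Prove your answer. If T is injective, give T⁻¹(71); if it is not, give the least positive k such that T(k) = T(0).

21

Suppose T(a) = T(b) in ℤ/102ℤ. Then 29a + 74 ≡ 29b + 74 (mod 102), therefore 29(a − b) ≡ 0 (mod 102).
Since gcd(29, 102) = 1, 29 is invertible modulo 102, hence a − b ≡ 0 (mod 102), i.e. a = b.
Therefore T is injective.
We now compute 29⁻¹ mod 102 explicitly. Euclid's algorithm: 102 = 3·29 + 15, 29 = 1·15 + 14, 15 = 1·14 + 1; back-substituting gives 1 = 95·29 − 27·102, so 29⁻¹ ≡ 95 (mod 102).
Since T is injective, we find T⁻¹(71): we need 29x ≡ 71 − 74 ≡ 99 (mod 102). Using 29⁻¹ = 95: x ≡ 95·99 = 9405 = 92·102 + 21, so x = 21.
Check: T(21) = 29·21 + 74 = 683 = 6·102 + 71 ≡ 71 (mod 102).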